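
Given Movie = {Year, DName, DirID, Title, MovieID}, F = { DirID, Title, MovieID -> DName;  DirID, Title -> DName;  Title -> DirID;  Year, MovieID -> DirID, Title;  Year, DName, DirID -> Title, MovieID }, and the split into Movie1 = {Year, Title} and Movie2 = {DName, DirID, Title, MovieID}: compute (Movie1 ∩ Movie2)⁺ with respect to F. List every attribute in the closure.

DName, DirID, Title

Movie1 ∩ Movie2 = {Title}.
Title → DirID applies, adding DirID
DirID, Title → DName applies, adding DName
Closure: {DName, DirID, Title}.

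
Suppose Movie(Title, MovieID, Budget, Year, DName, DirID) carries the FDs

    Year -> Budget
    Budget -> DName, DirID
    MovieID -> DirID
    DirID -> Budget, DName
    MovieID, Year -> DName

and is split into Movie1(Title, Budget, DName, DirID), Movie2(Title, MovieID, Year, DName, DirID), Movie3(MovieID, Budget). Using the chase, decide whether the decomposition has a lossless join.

Yes

Chase test. Columns are Title, MovieID, Budget, Year, DName, DirID; row i has aⱼ where attribute j ∈ Moviei, else bᵢⱼ.
Initial tableau (one row per fragment):
  row 1: a1 b12 a3 b14 a5 a6
  row 2: a1 a2 b23 a4 a5 a6
  row 3: b31 a2 a3 b34 b35 b36
Rows 1 and 3 agree on Budget; apply Budget→DName, DirID and equate their DName, DirID entries.
Rows 1 and 2 agree on DirID; apply DirID→Budget, DName and equate their Budget, DName entries.
Row 2 is now all distinguished symbols — the join is lossless.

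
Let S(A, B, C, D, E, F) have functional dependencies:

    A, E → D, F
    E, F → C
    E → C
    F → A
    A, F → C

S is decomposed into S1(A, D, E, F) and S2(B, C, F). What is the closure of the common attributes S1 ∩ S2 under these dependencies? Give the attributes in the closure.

A, C, F

S1 ∩ S2 = {F}.
F → A applies, adding A
A, F → C applies, adding C
Closure: {A, C, F}.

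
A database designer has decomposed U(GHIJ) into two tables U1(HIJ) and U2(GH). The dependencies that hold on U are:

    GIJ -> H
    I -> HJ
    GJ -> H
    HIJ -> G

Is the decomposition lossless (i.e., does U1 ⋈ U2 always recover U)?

No

Common attributes: U1 ∩ U2 = {H}.
No dependency enlarges {H}, so (H)⁺ = {H}.
The closure contains neither all of U1 = {HIJ} nor all of U2 = {GH}, so the common attributes are not a superkey of either fragment. The join is lossy.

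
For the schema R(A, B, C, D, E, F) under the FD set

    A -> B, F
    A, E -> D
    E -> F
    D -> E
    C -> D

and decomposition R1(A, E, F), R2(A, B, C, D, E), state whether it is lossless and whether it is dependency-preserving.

Lossless test: (A, E)⁺ = {A, B, D, E, F}, which contains all of one fragment — lossless.
Dependency preservation: A → B, F is not contained in any single fragment, but the restricted closure of its left-hand side across the fragments still reaches the right-hand side; the remaining FDs each lie inside some fragment. All dependencies are preserved.

lossless and dependency-preserving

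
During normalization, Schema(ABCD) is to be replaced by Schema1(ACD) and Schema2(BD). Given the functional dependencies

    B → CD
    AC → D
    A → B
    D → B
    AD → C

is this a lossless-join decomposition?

Common attributes: Schema1 ∩ Schema2 = {D}.
Closure of {D}: D → B applies, adding B; B → CD applies, adding C. So (D)⁺ = {BCD}.
This closure contains every attribute of Schema2, so Schema1 ∩ Schema2 → Schema2. The join is lossless.

Yes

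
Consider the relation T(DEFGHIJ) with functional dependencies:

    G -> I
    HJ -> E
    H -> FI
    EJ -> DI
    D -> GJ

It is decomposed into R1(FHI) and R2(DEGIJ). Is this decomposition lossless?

Common attributes: R1 ∩ R2 = {I}.
No dependency enlarges {I}, so (I)⁺ = {I}.
The closure contains neither all of R1 = {FHI} nor all of R2 = {DEGIJ}, so the common attributes are not a superkey of either fragment. The join is lossy.

No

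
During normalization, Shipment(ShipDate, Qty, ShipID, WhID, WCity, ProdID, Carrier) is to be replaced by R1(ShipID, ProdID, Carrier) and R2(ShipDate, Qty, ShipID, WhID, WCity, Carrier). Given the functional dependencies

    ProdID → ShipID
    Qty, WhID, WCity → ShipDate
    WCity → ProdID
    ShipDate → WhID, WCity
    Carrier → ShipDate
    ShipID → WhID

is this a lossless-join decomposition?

Common attributes: R1 ∩ R2 = {ShipID, Carrier}.
Closure of {ShipID, Carrier}: Carrier → ShipDate applies, adding ShipDate; ShipID → WhID applies, adding WhID; ShipDate → WhID, WCity applies, adding WCity; WCity → ProdID applies, adding ProdID. So (ShipID, Carrier)⁺ = {ShipDate, ShipID, WhID, WCity, ProdID, Carrier}.
This closure contains every attribute of R1, so R1 ∩ R2 → R1. The join is lossless.

Yes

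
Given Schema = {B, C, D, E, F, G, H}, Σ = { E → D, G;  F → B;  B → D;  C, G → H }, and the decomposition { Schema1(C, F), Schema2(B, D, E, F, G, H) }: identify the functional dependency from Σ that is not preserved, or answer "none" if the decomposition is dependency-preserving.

C, G → H

Check C, G → H: no single fragment contains all of {C, G, H}, and the restricted closure of {C, G} across the fragments never reaches {H}.
E → D, G is preserved.
F → B is preserved.
B → D is preserved.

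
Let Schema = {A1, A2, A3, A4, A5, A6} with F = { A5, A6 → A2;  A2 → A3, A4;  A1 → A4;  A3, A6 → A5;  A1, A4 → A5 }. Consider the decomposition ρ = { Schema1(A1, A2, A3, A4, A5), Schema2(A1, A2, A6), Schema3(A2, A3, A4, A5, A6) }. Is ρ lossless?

Chase test. Columns are A1, A2, A3, A4, A5, A6; row i has aⱼ where attribute j ∈ Schemai, else bᵢⱼ.
Initial tableau (one row per fragment):
  row 1: a1 a2 a3 a4 a5 b16
  row 2: a1 a2 b23 b24 b25 a6
  row 3: b31 a2 a3 a4 a5 a6
Rows 1 and 2 agree on A2; apply A2→A3, A4 and equate their A3, A4 entries.
Rows 2 and 3 agree on A3, A6; apply A3, A6→A5 and equate their A5 entries.
Row 2 is now all distinguished symbols — the join is lossless.

Yes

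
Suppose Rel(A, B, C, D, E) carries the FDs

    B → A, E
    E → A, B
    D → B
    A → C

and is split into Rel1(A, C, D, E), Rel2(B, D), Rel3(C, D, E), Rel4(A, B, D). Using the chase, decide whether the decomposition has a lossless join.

Chase test. Columns are A, B, C, D, E; row i has aⱼ where attribute j ∈ Reli, else bᵢⱼ.
Initial tableau (one row per fragment):
  row 1: a1 b12 a3 a4 a5
  row 2: b21 a2 b23 a4 b25
  row 3: b31 b32 a3 a4 a5
  row 4: a1 a2 b43 a4 b45
Rows 2 and 4 agree on B; apply B→A, E and equate their A, E entries.
Rows 1 and 3 agree on E; apply E→A, B and equate their A, B entries.
Rows 1 and 2 agree on D; apply D→B and equate their B entries.
Rows 1 and 2 agree on A; apply A→C and equate their C entries.
Rows 1 and 4 agree on A; apply A→C and equate their C entries.
Rows 1 and 2 agree on B; apply B→A, E and equate their A, E entries.
Row 1 is now all distinguished symbols — the join is lossless.

Yes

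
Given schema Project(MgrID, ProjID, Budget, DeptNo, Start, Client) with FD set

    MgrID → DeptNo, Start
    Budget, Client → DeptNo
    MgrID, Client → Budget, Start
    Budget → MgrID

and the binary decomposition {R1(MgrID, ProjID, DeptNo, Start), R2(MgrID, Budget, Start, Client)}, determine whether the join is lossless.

Common attributes: R1 ∩ R2 = {MgrID, Start}.
Closure of {MgrID, Start}: MgrID → DeptNo, Start applies, adding DeptNo. So (MgrID, Start)⁺ = {MgrID, DeptNo, Start}.
The closure contains neither all of R1 = {MgrID, ProjID, DeptNo, Start} nor all of R2 = {MgrID, Budget, Start, Client}, so the common attributes are not a superkey of either fragment. The join is lossy.

No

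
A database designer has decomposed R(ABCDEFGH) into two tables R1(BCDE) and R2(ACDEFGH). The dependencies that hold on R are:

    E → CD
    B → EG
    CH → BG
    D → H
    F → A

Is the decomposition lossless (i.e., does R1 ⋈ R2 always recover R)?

Yes

Common attributes: R1 ∩ R2 = {CDE}.
Closure of {CDE}: D → H applies, adding H; CH → BG applies, adding BG. So (CDE)⁺ = {BCDEGH}.
This closure contains every attribute of R1, so R1 ∩ R2 → R1. The join is lossless.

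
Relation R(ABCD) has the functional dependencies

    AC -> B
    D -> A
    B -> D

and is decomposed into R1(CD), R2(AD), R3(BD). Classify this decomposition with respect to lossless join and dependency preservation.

lossy and not dependency-preserving

Lossless test (chase): Rows 1 and 2 agree on D; apply D→A and equate their A entries. Rows 1 and 3 agree on D; apply D→A and equate their A entries. No row becomes fully distinguished — the join is lossy.
Dependency preservation: the restricted closure of {AC} across the fragments never reaches {B}, so AC → B cannot be enforced without a join — not preserved.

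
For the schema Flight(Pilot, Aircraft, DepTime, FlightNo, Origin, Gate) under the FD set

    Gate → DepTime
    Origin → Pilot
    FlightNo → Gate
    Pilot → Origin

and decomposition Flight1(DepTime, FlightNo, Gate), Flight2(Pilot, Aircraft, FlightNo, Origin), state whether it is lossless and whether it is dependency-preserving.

lossless and dependency-preserving

Lossless test: (FlightNo)⁺ = {DepTime, FlightNo, Gate}, which contains all of one fragment — lossless.
Dependency preservation: every FD's attributes lie within a single fragment, so each can be enforced locally — preserved.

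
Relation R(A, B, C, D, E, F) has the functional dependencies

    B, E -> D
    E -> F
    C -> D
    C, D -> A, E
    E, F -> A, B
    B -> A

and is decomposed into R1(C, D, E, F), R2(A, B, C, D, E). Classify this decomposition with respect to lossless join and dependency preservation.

lossless and dependency-preserving

Lossless test: (C, D, E)⁺ = {A, B, C, D, E, F}, which contains all of one fragment — lossless.
Dependency preservation: E, F → A, B is not contained in any single fragment, but the restricted closure of its left-hand side across the fragments still reaches the right-hand side; the remaining FDs each lie inside some fragment. All dependencies are preserved.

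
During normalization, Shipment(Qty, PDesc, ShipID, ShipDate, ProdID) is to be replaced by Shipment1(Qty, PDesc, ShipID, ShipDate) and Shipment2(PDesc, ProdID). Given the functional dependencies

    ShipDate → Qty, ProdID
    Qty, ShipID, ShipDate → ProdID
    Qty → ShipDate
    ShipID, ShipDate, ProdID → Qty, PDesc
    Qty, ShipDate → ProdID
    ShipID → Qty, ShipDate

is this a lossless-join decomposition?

Common attributes: Shipment1 ∩ Shipment2 = {PDesc}.
No dependency enlarges {PDesc}, so (PDesc)⁺ = {PDesc}.
The closure contains neither all of Shipment1 = {Qty, PDesc, ShipID, ShipDate} nor all of Shipment2 = {PDesc, ProdID}, so the common attributes are not a superkey of either fragment. The join is lossy.

No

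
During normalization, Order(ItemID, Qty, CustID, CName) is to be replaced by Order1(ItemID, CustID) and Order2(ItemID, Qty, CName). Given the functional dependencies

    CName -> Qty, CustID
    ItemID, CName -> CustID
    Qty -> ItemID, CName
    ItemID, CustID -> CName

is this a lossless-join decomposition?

No

Common attributes: Order1 ∩ Order2 = {ItemID}.
No dependency enlarges {ItemID}, so (ItemID)⁺ = {ItemID}.
The closure contains neither all of Order1 = {ItemID, CustID} nor all of Order2 = {ItemID, Qty, CName}, so the common attributes are not a superkey of either fragment. The join is lossy.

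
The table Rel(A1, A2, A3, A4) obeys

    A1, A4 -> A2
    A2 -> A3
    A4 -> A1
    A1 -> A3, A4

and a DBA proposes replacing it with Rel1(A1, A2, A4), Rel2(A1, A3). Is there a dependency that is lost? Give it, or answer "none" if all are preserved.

Check A2 → A3: no single fragment contains all of {A2, A3}, and the restricted closure of {A2} across the fragments never reaches {A3}.
A1, A4 → A2 is preserved.
A4 → A1 is preserved.
A1 → A3, A4 is preserved.

A2 -> A3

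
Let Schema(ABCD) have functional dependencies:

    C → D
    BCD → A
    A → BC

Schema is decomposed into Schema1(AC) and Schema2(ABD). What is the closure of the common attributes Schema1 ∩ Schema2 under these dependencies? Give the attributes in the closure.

ABCD

Schema1 ∩ Schema2 = {A}.
A → BC applies, adding BC
C → D applies, adding D
Closure: {ABCD}.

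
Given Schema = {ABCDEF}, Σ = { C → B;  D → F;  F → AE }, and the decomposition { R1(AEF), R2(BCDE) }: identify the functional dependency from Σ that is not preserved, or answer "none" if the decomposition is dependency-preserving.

D → F

Check D → F: no single fragment contains all of {DF}, and the restricted closure of {D} across the fragments never reaches {F}.
C → B is preserved.
F → AE is preserved.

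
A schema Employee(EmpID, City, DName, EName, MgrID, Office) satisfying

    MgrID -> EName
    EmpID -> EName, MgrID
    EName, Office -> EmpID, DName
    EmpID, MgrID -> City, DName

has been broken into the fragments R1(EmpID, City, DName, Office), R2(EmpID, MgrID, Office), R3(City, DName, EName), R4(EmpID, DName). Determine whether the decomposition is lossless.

No

Chase test. Columns are EmpID, City, DName, EName, MgrID, Office; row i has aⱼ where attribute j ∈ Ri, else bᵢⱼ.
Initial tableau (one row per fragment):
  row 1: a1 a2 a3 b14 b15 a6
  row 2: a1 b22 b23 b24 a5 a6
  row 3: b31 a2 a3 a4 b35 b36
  row 4: a1 b42 a3 b44 b45 b46
Rows 1 and 2 agree on EmpID; apply EmpID→EName, MgrID and equate their EName, MgrID entries.
Rows 1 and 4 agree on EmpID; apply EmpID→EName, MgrID and equate their EName, MgrID entries.
Rows 1 and 2 agree on EName, Office; apply EName, Office→EmpID, DName and equate their EmpID, DName entries.
Rows 1 and 2 agree on EmpID, MgrID; apply EmpID, MgrID→City, DName and equate their City, DName entries.
Rows 1 and 4 agree on EmpID, MgrID; apply EmpID, MgrID→City, DName and equate their City, DName entries.
No row becomes fully distinguished — the join is lossy.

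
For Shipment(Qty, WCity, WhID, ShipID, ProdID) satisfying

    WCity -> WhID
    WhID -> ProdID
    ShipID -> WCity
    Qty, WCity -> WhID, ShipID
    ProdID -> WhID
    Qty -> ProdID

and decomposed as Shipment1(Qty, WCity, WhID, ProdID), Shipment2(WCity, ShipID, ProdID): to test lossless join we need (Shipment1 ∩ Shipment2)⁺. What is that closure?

WCity, WhID, ProdID

Shipment1 ∩ Shipment2 = {WCity, ProdID}.
WCity → WhID applies, adding WhID
Closure: {WCity, WhID, ProdID}.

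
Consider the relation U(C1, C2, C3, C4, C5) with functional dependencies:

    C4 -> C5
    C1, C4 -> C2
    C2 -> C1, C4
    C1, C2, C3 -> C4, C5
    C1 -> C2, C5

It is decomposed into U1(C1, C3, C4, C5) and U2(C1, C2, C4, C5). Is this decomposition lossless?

Yes

Common attributes: U1 ∩ U2 = {C1, C4, C5}.
Closure of {C1, C4, C5}: C1, C4 → C2 applies, adding C2. So (C1, C4, C5)⁺ = {C1, C2, C4, C5}.
This closure contains every attribute of U2, so U1 ∩ U2 → U2. The join is lossless.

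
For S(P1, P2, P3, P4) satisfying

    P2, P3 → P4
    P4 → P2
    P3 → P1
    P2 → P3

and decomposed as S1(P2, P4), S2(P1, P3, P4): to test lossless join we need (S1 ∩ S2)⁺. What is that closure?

P1, P2, P3, P4

S1 ∩ S2 = {P4}.
P4 → P2 applies, adding P2
P2 → P3 applies, adding P3
P3 → P1 applies, adding P1
Closure: {P1, P2, P3, P4}.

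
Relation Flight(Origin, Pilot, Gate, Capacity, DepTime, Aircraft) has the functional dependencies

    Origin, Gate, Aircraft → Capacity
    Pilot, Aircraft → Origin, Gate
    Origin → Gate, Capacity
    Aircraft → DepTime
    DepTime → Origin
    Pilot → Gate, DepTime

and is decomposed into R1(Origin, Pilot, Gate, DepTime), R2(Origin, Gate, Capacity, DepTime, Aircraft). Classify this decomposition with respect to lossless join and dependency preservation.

lossy but dependency-preserving

Lossless test: (Origin, Gate, DepTime)⁺ = {Origin, Gate, Capacity, DepTime}, which is a superkey of neither fragment — lossy.
Dependency preservation: Pilot, Aircraft → Origin, Gate is not contained in any single fragment, but the restricted closure of its left-hand side across the fragments still reaches the right-hand side; the remaining FDs each lie inside some fragment. All dependencies are preserved.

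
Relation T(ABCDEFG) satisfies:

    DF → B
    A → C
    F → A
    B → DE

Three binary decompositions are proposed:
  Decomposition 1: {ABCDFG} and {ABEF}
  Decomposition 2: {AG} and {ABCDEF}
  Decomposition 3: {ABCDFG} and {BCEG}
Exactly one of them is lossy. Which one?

Decomposition 1: common = {ABF}, closure = {ABCDEF} → lossless.
Decomposition 2: common = {A}, closure = {AC} → lossy.
Decomposition 3: common = {BCG}, closure = {BCDEG} → lossless.

Decomposition 2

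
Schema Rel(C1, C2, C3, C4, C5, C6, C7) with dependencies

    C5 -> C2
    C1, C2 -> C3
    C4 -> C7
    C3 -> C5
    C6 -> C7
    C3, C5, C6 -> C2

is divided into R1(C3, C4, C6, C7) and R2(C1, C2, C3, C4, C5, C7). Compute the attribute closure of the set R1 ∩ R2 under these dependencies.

R1 ∩ R2 = {C3, C4, C7}.
C3 → C5 applies, adding C5
C5 → C2 applies, adding C2
Closure: {C2, C3, C4, C5, C7}.

C2, C3, C4, C5, C7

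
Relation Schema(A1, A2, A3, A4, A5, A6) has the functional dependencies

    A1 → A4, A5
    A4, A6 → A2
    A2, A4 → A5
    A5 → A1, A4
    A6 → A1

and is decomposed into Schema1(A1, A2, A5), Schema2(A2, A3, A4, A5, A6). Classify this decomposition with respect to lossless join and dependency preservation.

lossless and dependency-preserving

Lossless test: (A2, A5)⁺ = {A1, A2, A4, A5}, which contains all of one fragment — lossless.
Dependency preservation: A1 → A4, A5; A5 → A1, A4; A6 → A1 are not contained in any single fragment, but the restricted closure of each left-hand side across the fragments still reaches the right-hand side; the remaining FDs each lie inside some fragment. All dependencies are preserved.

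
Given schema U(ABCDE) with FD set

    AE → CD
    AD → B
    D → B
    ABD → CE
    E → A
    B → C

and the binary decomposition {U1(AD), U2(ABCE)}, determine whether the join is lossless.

Common attributes: U1 ∩ U2 = {A}.
No dependency enlarges {A}, so (A)⁺ = {A}.
The closure contains neither all of U1 = {AD} nor all of U2 = {ABCE}, so the common attributes are not a superkey of either fragment. The join is lossy.

No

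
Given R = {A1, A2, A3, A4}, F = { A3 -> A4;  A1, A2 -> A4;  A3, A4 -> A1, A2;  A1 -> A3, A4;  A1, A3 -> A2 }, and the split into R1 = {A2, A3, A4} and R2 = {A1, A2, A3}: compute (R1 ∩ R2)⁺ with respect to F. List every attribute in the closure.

A1, A2, A3, A4

R1 ∩ R2 = {A2, A3}.
A3 → A4 applies, adding A4
A3, A4 → A1, A2 applies, adding A1
Closure: {A1, A2, A3, A4}.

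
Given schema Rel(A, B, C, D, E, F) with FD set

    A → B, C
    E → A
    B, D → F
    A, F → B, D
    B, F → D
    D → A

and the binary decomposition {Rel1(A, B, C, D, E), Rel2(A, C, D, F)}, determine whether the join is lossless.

Yes

Common attributes: Rel1 ∩ Rel2 = {A, C, D}.
Closure of {A, C, D}: A → B, C applies, adding B; B, D → F applies, adding F. So (A, C, D)⁺ = {A, B, C, D, F}.
This closure contains every attribute of Rel2, so Rel1 ∩ Rel2 → Rel2. The join is lossless.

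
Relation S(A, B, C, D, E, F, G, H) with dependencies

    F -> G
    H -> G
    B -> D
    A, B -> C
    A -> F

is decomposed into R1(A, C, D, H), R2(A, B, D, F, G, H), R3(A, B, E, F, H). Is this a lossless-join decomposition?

No

Chase test. Columns are A, B, C, D, E, F, G, H; row i has aⱼ where attribute j ∈ Ri, else bᵢⱼ.
Initial tableau (one row per fragment):
  row 1: a1 b12 a3 a4 b15 b16 b17 a8
  row 2: a1 a2 b23 a4 b25 a6 a7 a8
  row 3: a1 a2 b33 b34 a5 a6 b37 a8
Rows 2 and 3 agree on F; apply F→G and equate their G entries.
Rows 1 and 2 agree on H; apply H→G and equate their G entries.
Rows 2 and 3 agree on B; apply B→D and equate their D entries.
Rows 2 and 3 agree on A, B; apply A, B→C and equate their C entries.
Rows 1 and 2 agree on A; apply A→F and equate their F entries.
No row becomes fully distinguished — the join is lossy.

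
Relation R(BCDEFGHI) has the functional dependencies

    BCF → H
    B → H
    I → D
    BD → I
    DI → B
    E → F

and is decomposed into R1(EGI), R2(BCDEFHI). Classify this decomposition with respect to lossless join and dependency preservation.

lossy but dependency-preserving

Lossless test: (EI)⁺ = {BDEFHI}, which is a superkey of neither fragment — lossy.
Dependency preservation: every FD's attributes lie within a single fragment, so each can be enforced locally — preserved.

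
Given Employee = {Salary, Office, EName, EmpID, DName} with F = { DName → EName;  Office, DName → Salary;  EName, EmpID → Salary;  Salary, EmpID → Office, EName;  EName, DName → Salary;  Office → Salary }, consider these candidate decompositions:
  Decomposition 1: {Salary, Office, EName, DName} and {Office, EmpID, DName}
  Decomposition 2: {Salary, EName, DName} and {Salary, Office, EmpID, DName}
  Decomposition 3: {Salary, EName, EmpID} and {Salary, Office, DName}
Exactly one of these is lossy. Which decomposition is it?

Decomposition 3

Decomposition 1: common = {Office, DName}, closure = {Salary, Office, EName, DName} → lossless.
Decomposition 2: common = {Salary, DName}, closure = {Salary, EName, DName} → lossless.
Decomposition 3: common = {Salary}, closure = {Salary} → lossy.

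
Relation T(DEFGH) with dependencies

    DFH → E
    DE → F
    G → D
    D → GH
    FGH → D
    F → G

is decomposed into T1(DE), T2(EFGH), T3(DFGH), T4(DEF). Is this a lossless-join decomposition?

Yes

Chase test. Columns are DEFGH; row i has aⱼ where attribute j ∈ Ti, else bᵢⱼ.
Initial tableau (one row per fragment):
  row 1: a1 a2 b13 b14 b15
  row 2: b21 a2 a3 a4 a5
  row 3: a1 b32 a3 a4 a5
  row 4: a1 a2 a3 b44 b45
Rows 1 and 4 agree on DE; apply DE→F and equate their F entries.
Rows 2 and 3 agree on G; apply G→D and equate their D entries.
Rows 1 and 2 agree on D; apply D→GH and equate their GH entries.
Rows 1 and 4 agree on D; apply D→GH and equate their GH entries.
Rows 1 and 3 agree on DFH; apply DFH→E and equate their E entries.
Row 1 is now all distinguished symbols — the join is lossless.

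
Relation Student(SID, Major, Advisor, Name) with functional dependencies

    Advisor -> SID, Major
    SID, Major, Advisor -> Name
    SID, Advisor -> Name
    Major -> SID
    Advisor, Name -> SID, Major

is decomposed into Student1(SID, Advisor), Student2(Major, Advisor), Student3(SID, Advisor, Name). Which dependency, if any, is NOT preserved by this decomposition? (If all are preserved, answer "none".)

Major -> SID

Check Major → SID: no single fragment contains all of {SID, Major}, and the restricted closure of {Major} across the fragments never reaches {SID}.
Advisor → SID, Major is preserved.
SID, Major, Advisor → Name is preserved.
SID, Advisor → Name is preserved.
Advisor, Name → SID, Major is preserved.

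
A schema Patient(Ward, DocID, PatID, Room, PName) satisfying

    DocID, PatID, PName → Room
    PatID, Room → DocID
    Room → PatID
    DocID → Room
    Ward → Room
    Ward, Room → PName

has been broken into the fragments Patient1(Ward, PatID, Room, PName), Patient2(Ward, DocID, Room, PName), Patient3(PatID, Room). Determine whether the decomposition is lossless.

Yes

Chase test. Columns are Ward, DocID, PatID, Room, PName; row i has aⱼ where attribute j ∈ Patienti, else bᵢⱼ.
Initial tableau (one row per fragment):
  row 1: a1 b12 a3 a4 a5
  row 2: a1 a2 b23 a4 a5
  row 3: b31 b32 a3 a4 b35
Rows 1 and 3 agree on PatID, Room; apply PatID, Room→DocID and equate their DocID entries.
Rows 1 and 2 agree on Room; apply Room→PatID and equate their PatID entries.
Rows 1 and 2 agree on PatID, Room; apply PatID, Room→DocID and equate their DocID entries.
Row 1 is now all distinguished symbols — the join is lossless.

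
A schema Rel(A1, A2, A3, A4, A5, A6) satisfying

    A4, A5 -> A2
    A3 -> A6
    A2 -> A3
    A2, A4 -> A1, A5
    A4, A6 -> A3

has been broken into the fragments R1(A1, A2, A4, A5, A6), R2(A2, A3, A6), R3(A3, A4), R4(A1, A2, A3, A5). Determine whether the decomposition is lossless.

Chase test. Columns are A1, A2, A3, A4, A5, A6; row i has aⱼ where attribute j ∈ Ri, else bᵢⱼ.
Initial tableau (one row per fragment):
  row 1: a1 a2 b13 a4 a5 a6
  row 2: b21 a2 a3 b24 b25 a6
  row 3: b31 b32 a3 a4 b35 b36
  row 4: a1 a2 a3 b44 a5 b46
Rows 2 and 3 agree on A3; apply A3→A6 and equate their A6 entries.
Rows 2 and 4 agree on A3; apply A3→A6 and equate their A6 entries.
Rows 1 and 2 agree on A2; apply A2→A3 and equate their A3 entries.
Row 1 is now all distinguished symbols — the join is lossless.

Yes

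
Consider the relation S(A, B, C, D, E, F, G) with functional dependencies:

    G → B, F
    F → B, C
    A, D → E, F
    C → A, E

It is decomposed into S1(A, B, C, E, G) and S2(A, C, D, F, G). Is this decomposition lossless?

Common attributes: S1 ∩ S2 = {A, C, G}.
Closure of {A, C, G}: G → B, F applies, adding B, F; C → A, E applies, adding E. So (A, C, G)⁺ = {A, B, C, E, F, G}.
This closure contains every attribute of S1, so S1 ∩ S2 → S1. The join is lossless.

Yes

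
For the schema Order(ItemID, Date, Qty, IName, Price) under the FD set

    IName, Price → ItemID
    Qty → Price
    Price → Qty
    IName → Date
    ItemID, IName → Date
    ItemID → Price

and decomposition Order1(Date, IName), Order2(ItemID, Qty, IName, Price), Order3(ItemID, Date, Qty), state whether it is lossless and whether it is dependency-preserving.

lossless and dependency-preserving

Lossless test (chase): Rows 2 and 3 agree on Qty; apply Qty→Price and equate their Price entries. Rows 1 and 2 agree on IName; apply IName→Date and equate their Date entries. Row 2 is now all distinguished symbols — the join is lossless.
Dependency preservation: ItemID, IName → Date is not contained in any single fragment, but the restricted closure of its left-hand side across the fragments still reaches the right-hand side; the remaining FDs each lie inside some fragment. All dependencies are preserved.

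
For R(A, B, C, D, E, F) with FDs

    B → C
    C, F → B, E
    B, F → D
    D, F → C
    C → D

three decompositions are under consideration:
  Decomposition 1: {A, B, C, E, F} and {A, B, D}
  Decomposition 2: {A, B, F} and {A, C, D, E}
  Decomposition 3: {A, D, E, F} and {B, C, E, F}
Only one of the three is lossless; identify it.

Decomposition 1

Decomposition 1: common = {A, B}, closure = {A, B, C, D} → lossless.
Decomposition 2: common = {A}, closure = {A} → lossy.
Decomposition 3: common = {E, F}, closure = {E, F} → lossy.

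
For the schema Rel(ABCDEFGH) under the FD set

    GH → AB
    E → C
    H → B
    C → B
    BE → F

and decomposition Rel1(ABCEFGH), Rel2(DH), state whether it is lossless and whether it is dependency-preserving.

lossy but dependency-preserving

Lossless test: (H)⁺ = {BH}, which is a superkey of neither fragment — lossy.
Dependency preservation: every FD's attributes lie within a single fragment, so each can be enforced locally — preserved.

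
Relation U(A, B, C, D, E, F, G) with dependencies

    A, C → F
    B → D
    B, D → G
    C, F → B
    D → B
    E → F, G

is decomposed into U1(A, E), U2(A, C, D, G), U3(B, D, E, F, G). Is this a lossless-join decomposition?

No

Chase test. Columns are A, B, C, D, E, F, G; row i has aⱼ where attribute j ∈ Ui, else bᵢⱼ.
Initial tableau (one row per fragment):
  row 1: a1 b12 b13 b14 a5 b16 b17
  row 2: a1 b22 a3 a4 b25 b26 a7
  row 3: b31 a2 b33 a4 a5 a6 a7
Rows 2 and 3 agree on D; apply D→B and equate their B entries.
Rows 1 and 3 agree on E; apply E→F, G and equate their F, G entries.
No row becomes fully distinguished — the join is lossy.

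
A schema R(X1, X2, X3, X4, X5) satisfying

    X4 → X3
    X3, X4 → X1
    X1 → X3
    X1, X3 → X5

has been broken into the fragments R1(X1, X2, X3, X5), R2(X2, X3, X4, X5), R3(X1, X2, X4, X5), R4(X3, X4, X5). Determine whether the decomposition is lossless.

Yes

Chase test. Columns are X1, X2, X3, X4, X5; row i has aⱼ where attribute j ∈ Ri, else bᵢⱼ.
Initial tableau (one row per fragment):
  row 1: a1 a2 a3 b14 a5
  row 2: b21 a2 a3 a4 a5
  row 3: a1 a2 b33 a4 a5
  row 4: b41 b42 a3 a4 a5
Rows 2 and 3 agree on X4; apply X4→X3 and equate their X3 entries.
Rows 2 and 3 agree on X3, X4; apply X3, X4→X1 and equate their X1 entries.
Rows 2 and 4 agree on X3, X4; apply X3, X4→X1 and equate their X1 entries.
Row 2 is now all distinguished symbols — the join is lossless.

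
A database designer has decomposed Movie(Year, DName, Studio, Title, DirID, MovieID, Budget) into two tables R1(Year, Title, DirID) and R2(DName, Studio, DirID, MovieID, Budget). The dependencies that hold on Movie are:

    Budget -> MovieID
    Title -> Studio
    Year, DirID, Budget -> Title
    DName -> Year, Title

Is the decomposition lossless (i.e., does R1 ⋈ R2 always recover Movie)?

Common attributes: R1 ∩ R2 = {DirID}.
No dependency enlarges {DirID}, so (DirID)⁺ = {DirID}.
The closure contains neither all of R1 = {Year, Title, DirID} nor all of R2 = {DName, Studio, DirID, MovieID, Budget}, so the common attributes are not a superkey of either fragment. The join is lossy.

No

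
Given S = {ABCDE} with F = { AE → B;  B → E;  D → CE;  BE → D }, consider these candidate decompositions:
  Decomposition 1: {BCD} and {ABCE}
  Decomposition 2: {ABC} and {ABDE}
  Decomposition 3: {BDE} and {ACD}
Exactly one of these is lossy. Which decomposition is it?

Decomposition 3

Decomposition 1: common = {BC}, closure = {BCDE} → lossless.
Decomposition 2: common = {AB}, closure = {ABCDE} → lossless.
Decomposition 3: common = {D}, closure = {CDE} → lossy.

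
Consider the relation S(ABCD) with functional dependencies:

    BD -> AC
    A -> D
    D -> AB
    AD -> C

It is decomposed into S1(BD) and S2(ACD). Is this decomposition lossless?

Yes

Common attributes: S1 ∩ S2 = {D}.
Closure of {D}: D → AB applies, adding AB; AD → C applies, adding C. So (D)⁺ = {ABCD}.
This closure contains every attribute of S1, so S1 ∩ S2 → S1. The join is lossless.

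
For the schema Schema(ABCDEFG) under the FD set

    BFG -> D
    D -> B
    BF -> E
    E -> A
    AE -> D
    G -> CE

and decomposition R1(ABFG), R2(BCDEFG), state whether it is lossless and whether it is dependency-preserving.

lossless but not dependency-preserving

Lossless test: (BFG)⁺ = {ABCDEFG}, which contains all of one fragment — lossless.
Dependency preservation: the restricted closure of {E} across the fragments never reaches {A}, so E → A cannot be enforced without a join — not preserved.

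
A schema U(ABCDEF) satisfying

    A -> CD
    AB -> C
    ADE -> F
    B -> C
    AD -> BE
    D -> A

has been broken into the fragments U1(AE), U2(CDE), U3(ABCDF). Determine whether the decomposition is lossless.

Chase test. Columns are ABCDEF; row i has aⱼ where attribute j ∈ Ui, else bᵢⱼ.
Initial tableau (one row per fragment):
  row 1: a1 b12 b13 b14 a5 b16
  row 2: b21 b22 a3 a4 a5 b26
  row 3: a1 a2 a3 a4 b35 a6
Rows 1 and 3 agree on A; apply A→CD and equate their CD entries.
Rows 1 and 3 agree on AD; apply AD→BE and equate their BE entries.
Rows 1 and 2 agree on D; apply D→A and equate their A entries.
Rows 1 and 2 agree on ADE; apply ADE→F and equate their F entries.
Rows 1 and 3 agree on ADE; apply ADE→F and equate their F entries.
Rows 1 and 2 agree on AD; apply AD→BE and equate their BE entries.
Row 1 is now all distinguished symbols — the join is lossless.

Yes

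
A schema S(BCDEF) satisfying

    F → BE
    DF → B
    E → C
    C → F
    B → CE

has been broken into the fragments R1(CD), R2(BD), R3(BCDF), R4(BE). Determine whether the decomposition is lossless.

Chase test. Columns are BCDEF; row i has aⱼ where attribute j ∈ Ri, else bᵢⱼ.
Initial tableau (one row per fragment):
  row 1: b11 a2 a3 b14 b15
  row 2: a1 b22 a3 b24 b25
  row 3: a1 a2 a3 b34 a5
  row 4: a1 b42 b43 a4 b45
Rows 1 and 3 agree on C; apply C→F and equate their F entries.
Rows 2 and 3 agree on B; apply B→CE and equate their CE entries.
Rows 2 and 4 agree on B; apply B→CE and equate their CE entries.
Rows 1 and 3 agree on F; apply F→BE and equate their BE entries.
Rows 1 and 2 agree on C; apply C→F and equate their F entries.
Rows 1 and 4 agree on C; apply C→F and equate their F entries.
Row 1 is now all distinguished symbols — the join is lossless.

Yes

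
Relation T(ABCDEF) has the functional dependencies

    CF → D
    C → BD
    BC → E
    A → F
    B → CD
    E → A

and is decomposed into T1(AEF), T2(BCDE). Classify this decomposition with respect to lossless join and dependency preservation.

lossless and dependency-preserving

Lossless test: (E)⁺ = {AEF}, which contains all of one fragment — lossless.
Dependency preservation: CF → D is not contained in any single fragment, but the restricted closure of its left-hand side across the fragments still reaches the right-hand side; the remaining FDs each lie inside some fragment. All dependencies are preserved.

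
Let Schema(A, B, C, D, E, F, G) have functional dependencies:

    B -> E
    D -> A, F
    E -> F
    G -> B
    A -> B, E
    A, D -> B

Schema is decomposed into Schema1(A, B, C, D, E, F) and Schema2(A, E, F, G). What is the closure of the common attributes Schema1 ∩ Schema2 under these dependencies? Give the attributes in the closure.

Schema1 ∩ Schema2 = {A, E, F}.
A → B, E applies, adding B
Closure: {A, B, E, F}.

A, B, E, F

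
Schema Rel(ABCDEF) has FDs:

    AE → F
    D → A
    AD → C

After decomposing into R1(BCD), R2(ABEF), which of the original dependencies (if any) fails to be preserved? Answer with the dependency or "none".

Check D → A: no single fragment contains all of {AD}, and the restricted closure of {D} across the fragments never reaches {A}.
AE → F is preserved.
AD → C is preserved.

D → A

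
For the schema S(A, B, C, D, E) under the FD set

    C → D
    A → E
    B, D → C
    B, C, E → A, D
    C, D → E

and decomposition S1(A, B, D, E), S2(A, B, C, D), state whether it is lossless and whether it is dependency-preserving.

Lossless test: (A, B, D)⁺ = {A, B, C, D, E}, which contains all of one fragment — lossless.
Dependency preservation: the restricted closure of {C, D} across the fragments never reaches {E}, so C, D → E cannot be enforced without a join — not preserved.

lossless but not dependency-preserving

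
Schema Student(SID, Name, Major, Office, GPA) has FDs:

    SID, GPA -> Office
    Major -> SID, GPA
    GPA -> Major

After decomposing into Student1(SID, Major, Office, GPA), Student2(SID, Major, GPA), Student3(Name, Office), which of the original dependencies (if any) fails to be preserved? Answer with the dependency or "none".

SID, GPA → Office lies within Student1.
Major → SID, GPA lies within Student1.
GPA → Major lies within Student1.
Every dependency is enforceable on the fragments, so the decomposition is dependency-preserving.

none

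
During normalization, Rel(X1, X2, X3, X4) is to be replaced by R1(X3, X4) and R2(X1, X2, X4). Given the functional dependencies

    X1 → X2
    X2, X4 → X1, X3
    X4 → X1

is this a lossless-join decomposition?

Yes

Common attributes: R1 ∩ R2 = {X4}.
Closure of {X4}: X4 → X1 applies, adding X1; X1 → X2 applies, adding X2; X2, X4 → X1, X3 applies, adding X3. So (X4)⁺ = {X1, X2, X3, X4}.
This closure contains every attribute of R1, so R1 ∩ R2 → R1. The join is lossless.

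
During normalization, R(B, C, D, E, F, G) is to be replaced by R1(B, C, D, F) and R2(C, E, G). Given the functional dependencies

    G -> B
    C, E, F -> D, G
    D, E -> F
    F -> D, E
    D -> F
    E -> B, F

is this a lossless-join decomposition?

Common attributes: R1 ∩ R2 = {C}.
No dependency enlarges {C}, so (C)⁺ = {C}.
The closure contains neither all of R1 = {B, C, D, F} nor all of R2 = {C, E, G}, so the common attributes are not a superkey of either fragment. The join is lossy.

No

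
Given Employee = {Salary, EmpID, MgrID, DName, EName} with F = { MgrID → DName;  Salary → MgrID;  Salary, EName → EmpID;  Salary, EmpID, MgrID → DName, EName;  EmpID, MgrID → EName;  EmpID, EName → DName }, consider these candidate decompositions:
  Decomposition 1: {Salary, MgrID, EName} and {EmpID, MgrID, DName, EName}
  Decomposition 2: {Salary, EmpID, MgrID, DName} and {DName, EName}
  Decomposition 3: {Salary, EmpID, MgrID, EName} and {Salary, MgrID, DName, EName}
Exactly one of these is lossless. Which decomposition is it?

Decomposition 1: common = {MgrID, EName}, closure = {MgrID, DName, EName} → lossy.
Decomposition 2: common = {DName}, closure = {DName} → lossy.
Decomposition 3: common = {Salary, MgrID, EName}, closure = {Salary, EmpID, MgrID, DName, EName} → lossless.

Decomposition 3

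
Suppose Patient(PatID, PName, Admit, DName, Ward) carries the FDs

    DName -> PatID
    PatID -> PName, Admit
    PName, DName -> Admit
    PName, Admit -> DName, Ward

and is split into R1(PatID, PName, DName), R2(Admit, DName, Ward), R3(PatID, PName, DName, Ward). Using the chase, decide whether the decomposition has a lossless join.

Yes

Chase test. Columns are PatID, PName, Admit, DName, Ward; row i has aⱼ where attribute j ∈ Ri, else bᵢⱼ.
Initial tableau (one row per fragment):
  row 1: a1 a2 b13 a4 b15
  row 2: b21 b22 a3 a4 a5
  row 3: a1 a2 b33 a4 a5
Rows 1 and 2 agree on DName; apply DName→PatID and equate their PatID entries.
Rows 1 and 2 agree on PatID; apply PatID→PName, Admit and equate their PName, Admit entries.
Rows 1 and 3 agree on PatID; apply PatID→PName, Admit and equate their PName, Admit entries.
Rows 1 and 2 agree on PName, Admit; apply PName, Admit→DName, Ward and equate their DName, Ward entries.
Row 1 is now all distinguished symbols — the join is lossless.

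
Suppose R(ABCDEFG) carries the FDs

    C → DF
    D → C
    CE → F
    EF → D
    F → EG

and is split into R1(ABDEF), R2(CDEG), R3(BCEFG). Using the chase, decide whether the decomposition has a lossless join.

Yes

Chase test. Columns are ABCDEFG; row i has aⱼ where attribute j ∈ Ri, else bᵢⱼ.
Initial tableau (one row per fragment):
  row 1: a1 a2 b13 a4 a5 a6 b17
  row 2: b21 b22 a3 a4 a5 b26 a7
  row 3: b31 a2 a3 b34 a5 a6 a7
Rows 2 and 3 agree on C; apply C→DF and equate their DF entries.
Rows 1 and 2 agree on D; apply D→C and equate their C entries.
Rows 1 and 2 agree on F; apply F→EG and equate their EG entries.
Row 1 is now all distinguished symbols — the join is lossless.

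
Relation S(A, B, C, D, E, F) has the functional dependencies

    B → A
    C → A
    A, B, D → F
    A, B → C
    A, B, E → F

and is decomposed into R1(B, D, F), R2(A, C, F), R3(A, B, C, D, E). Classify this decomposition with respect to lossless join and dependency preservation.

Lossless test (chase): Rows 1 and 3 agree on B; apply B→A and equate their A entries. Rows 1 and 3 agree on A, B, D; apply A, B, D→F and equate their F entries. Rows 1 and 3 agree on A, B; apply A, B→C and equate their C entries. Row 3 is now all distinguished symbols — the join is lossless.
Dependency preservation: the restricted closure of {A, B, E} across the fragments never reaches {F}, so A, B, E → F cannot be enforced without a join — not preserved.

lossless but not dependency-preserving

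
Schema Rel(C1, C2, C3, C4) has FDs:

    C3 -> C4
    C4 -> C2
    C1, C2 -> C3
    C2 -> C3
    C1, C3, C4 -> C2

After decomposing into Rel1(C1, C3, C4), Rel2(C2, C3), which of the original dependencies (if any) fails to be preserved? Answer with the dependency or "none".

none

C3 → C4 lies within Rel1.
C4 → C2: restricted closure across fragments reaches C2.
C1, C2 → C3: restricted closure across fragments reaches C3.
C2 → C3 lies within Rel2.
C1, C3, C4 → C2: restricted closure across fragments reaches C2.
Every dependency is enforceable on the fragments, so the decomposition is dependency-preserving.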